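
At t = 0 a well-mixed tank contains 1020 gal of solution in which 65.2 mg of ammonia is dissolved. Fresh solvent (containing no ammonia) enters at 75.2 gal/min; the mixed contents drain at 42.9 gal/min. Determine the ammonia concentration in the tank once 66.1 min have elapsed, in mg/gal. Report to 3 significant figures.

0.00461 mg/gal

Let m(t) be the amount of ammonia. Volume: V(t) = V₀ + (Q_in − Q_out) t = 1020 + 32.300 t; V(66.1) = 3155.0 gal.
No ammonia enters, so dm/dt = −Q_out · (m/V).
Separate: dm/m = −Q_out dt/V(t) ⇒ ln(m/m₀) = −(Q_out/(Q_in−Q_out)) ln(V/V₀).
m = m₀ (V₀/V)^(Q_out/(Q_in−Q_out)) = 65.2 × (1020/3155.0)^(1.3282) = 14.551 mg.
C = m/V = 14.551/3155.0 = 0.0046122 mg/gal.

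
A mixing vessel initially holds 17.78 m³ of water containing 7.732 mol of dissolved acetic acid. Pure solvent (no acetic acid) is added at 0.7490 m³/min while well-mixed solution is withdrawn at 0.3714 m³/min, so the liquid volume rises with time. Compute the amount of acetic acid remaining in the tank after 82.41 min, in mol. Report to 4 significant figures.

Total volume: dV/dt = Q_in − Q_out = 0.377600 m³/min, so V(t) = 17.78 + 0.377600 t and V(82.41) = 48.8980 m³.
No acetic acid enters, so dm/dt = −Q_out · (m/V).
dm/m = −Q_out dt/(V₀ + 0.377600 t); integrating gives ln(m/m₀) = −(Q_out/(Q_in−Q_out)) ln(V/V₀).
m = m₀ (V₀/V)^(Q_out/(Q_in−Q_out)) = 7.732 × (17.78/48.8980)^(0.983581) = 2.85855 mol.

2.859 mol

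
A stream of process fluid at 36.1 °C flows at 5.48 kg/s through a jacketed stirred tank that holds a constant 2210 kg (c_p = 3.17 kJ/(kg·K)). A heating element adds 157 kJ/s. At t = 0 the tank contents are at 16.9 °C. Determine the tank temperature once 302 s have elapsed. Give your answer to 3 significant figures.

31.8 °C

M c_p dT/dt = ṁ c_p (T_in − T) + Q̇.
τ = M/ṁ = 403.28 s; T_ss = T_in + Q̇/(ṁ c_p) = 36.1 + 157/(5.48·3.17) = 45.138 °C.
T approaches T_ss exponentially: T(t) = T_ss + (T₀ − T_ss) e^(−t/τ).
T(302) = 45.138 + (-28.238)·e^(−302/403.28) = 45.138 + (-28.238)·0.47291 = 31.784 °C.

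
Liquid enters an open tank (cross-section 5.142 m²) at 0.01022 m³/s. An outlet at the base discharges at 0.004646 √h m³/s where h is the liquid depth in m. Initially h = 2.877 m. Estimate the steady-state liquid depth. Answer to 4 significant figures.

Level balance: A dh/dt = 0.01022 − 0.004646 √h. Setting dh/dt = 0:
Q_in = 0.004646 √h_ss ⇒ √h_ss = 0.01022/0.004646 = 2.19974.
h_ss = 2.19974² = 4.83886 m. (Since h₀ = 2.877 m < h_ss, the level will rise toward this value.)

4.839 m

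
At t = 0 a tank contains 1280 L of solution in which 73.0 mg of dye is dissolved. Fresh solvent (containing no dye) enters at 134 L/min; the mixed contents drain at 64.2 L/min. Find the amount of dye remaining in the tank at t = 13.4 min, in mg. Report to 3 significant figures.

Total volume: dV/dt = Q_in − Q_out = 69.800 L/min, so V(t) = 1280 + 69.800 t and V(13.4) = 2215.3 L.
Solute balance: dm/dt = 0 − Q_out C = −Q_out m/V(t).
dm/m = −Q_out dt/(V₀ + 69.800 t); integrating gives ln(m/m₀) = −(Q_out/(Q_in−Q_out)) ln(V/V₀).
m = m₀ (V₀/V)^(Q_out/(Q_in−Q_out)) = 73.0 × (1280/2215.3)^(0.91977) = 44.077 mg.

44.1 mg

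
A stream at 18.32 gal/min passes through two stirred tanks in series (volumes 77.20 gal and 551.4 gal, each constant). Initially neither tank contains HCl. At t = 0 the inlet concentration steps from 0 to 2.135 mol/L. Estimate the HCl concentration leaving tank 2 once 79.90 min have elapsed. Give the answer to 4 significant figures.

Time constants: τᵢ = Vᵢ/Q for each well-mixed tank.
τ₁ = 77.20/18.32 = 4.21397 min; τ₂ = 551.4/18.32 = 30.0983 min.
Tank 1: C₁ = C_in(1 − e^(−t/τ₁)). Tank 2 (τ₁ ≠ τ₂): C₂ = C_in[1 − (τ₁ e^(−t/τ₁) − τ₂ e^(−t/τ₂))/(τ₁ − τ₂)].
At t = 79.90: e^(−t/τ₁) = 5.82722e-09, e^(−t/τ₂) = 0.0703242.
C₂ = 2.135·[1 − (4.21397·5.82722e-09 − 30.0983·0.0703242)/(-25.8843)] = 2.135·0.918227 = 1.96041 mol/L.

1.960 mol/L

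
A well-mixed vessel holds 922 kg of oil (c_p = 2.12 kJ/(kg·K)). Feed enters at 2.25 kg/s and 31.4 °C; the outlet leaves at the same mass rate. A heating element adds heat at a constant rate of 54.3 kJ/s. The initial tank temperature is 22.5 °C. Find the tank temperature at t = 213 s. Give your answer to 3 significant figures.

30.7 °C

Unsteady energy balance on the tank contents: M c_p dT/dt = ṁ c_p (T_in − T) + 54.3.
τ = M/ṁ = 409.78 s; T_ss = T_in + Q̇/(ṁ c_p) = 31.4 + 54.3/(2.25·2.12) = 42.784 °C.
This is linear first-order; T(t) = T_ss + (T₀ − T_ss) e^(−t/τ).
T(213) = 42.784 + (-20.284)·e^(−213/409.78) = 42.784 + (-20.284)·0.59464 = 30.722 °C.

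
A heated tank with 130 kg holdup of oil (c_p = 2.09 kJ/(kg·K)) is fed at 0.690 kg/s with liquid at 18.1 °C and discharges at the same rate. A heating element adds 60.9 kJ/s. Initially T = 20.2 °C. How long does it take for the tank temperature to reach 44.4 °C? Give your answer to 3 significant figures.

174 s

M c_p dT/dt = ṁ c_p (T_in − T) + Q̇.
τ = M/ṁ = 188.41 s; T_ss = T_in + Q̇/(ṁ c_p) = 60.330 °C.
T(t) = T_ss + (T₀ − T_ss) e^(−t/τ). Set T = 44.4:
e^(−t/τ) = (44.4 − 60.330)/(20.2 − 60.330) = 0.39696
t = −188.41 · ln(0.39696) = 174.07 s.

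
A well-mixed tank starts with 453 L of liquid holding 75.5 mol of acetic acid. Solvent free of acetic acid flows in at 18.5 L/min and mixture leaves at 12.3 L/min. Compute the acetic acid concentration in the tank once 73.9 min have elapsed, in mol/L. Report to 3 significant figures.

0.0207 mol/L

Let m(t) be the amount of acetic acid. Volume: V(t) = V₀ + (Q_in − Q_out) t = 453 + 6.2000 t; V(73.9) = 911.18 L.
Solute balance: dm/dt = 0 − Q_out C = −Q_out m/V(t).
Separate: dm/m = −Q_out dt/V(t) ⇒ ln(m/m₀) = −(Q_out/(Q_in−Q_out)) ln(V/V₀).
m = m₀ (V₀/V)^(Q_out/(Q_in−Q_out)) = 75.5 × (453/911.18)^(1.9839) = 18.873 mol.
C = m/V = 18.873/911.18 = 0.020712 mol/L.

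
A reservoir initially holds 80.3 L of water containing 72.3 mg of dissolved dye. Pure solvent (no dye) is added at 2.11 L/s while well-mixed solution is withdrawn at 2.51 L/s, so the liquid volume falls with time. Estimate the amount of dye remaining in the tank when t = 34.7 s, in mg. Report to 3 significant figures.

Total volume: dV/dt = Q_in − Q_out = -0.40000 L/s, so V(t) = 80.3 − 0.40000 t and V(34.7) = 66.420 L.
Species balance (pure solvent in): dm/dt = −Q_out · m/V(t).
dm/m = −Q_out dt/(V₀ − 0.40000 t); integrating gives ln(m/m₀) = −(Q_out/(Q_in−Q_out)) ln(V/V₀).
m = m₀ (V₀/V)^(Q_out/(Q_in−Q_out)) = 72.3 × (80.3/66.420)^(-6.2750) = 21.977 mg.

22.0 mg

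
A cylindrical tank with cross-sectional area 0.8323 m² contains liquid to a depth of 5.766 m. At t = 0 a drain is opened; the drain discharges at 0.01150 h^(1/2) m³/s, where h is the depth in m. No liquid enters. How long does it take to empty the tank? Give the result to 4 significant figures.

347.6 s

With no inflow, A dh/dt = −0.01150 √h.
This is separable: 2 d(√h)/dt = −0.01150/A, so √h = √h₀ − (0.01150/(2A)) t.
Set h = 0: 2√h₀ = (0.01150/A) t_empty ⇒ t_empty = 2A√h₀/0.01150.
t_empty = 2·0.8323·√5.766/0.01150 = 1.66460·2.40125/0.01150 = 347.576 s.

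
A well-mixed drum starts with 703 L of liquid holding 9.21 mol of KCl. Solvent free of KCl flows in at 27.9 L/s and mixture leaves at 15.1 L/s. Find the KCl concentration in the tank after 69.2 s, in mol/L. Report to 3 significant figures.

Total volume: dV/dt = Q_in − Q_out = 12.800 L/s, so V(t) = 703 + 12.800 t and V(69.2) = 1588.8 L.
Species balance (pure solvent in): dm/dt = −Q_out · m/V(t).
dm/m = −Q_out dt/(V₀ + 12.800 t); integrating gives ln(m/m₀) = −(Q_out/(Q_in−Q_out)) ln(V/V₀).
m = m₀ (V₀/V)^(Q_out/(Q_in−Q_out)) = 9.21 × (703/1588.8)^(1.1797) = 3.5199 mol.
C = m/V = 3.5199/1588.8 = 0.0022155 mol/L.

0.00222 mol/L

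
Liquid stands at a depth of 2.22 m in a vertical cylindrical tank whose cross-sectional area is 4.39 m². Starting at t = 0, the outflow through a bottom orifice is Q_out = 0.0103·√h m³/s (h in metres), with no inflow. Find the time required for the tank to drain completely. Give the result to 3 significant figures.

A dh/dt = −Q_out = −0.0103 √h.
This is separable: 2 d(√h)/dt = −0.0103/A, so √h = √h₀ − (0.0103/(2A)) t.
Tank is empty when √h = 0: t_empty = 2A√h₀/0.0103.
t_empty = 2·4.39·√2.22/0.0103 = 8.7800·1.4900/0.0103 = 1270.1 s.

1270 s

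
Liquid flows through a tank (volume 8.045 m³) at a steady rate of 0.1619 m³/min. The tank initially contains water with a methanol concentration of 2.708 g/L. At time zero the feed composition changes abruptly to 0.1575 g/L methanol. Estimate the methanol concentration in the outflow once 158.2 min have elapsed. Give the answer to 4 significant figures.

Transient balance on the dissolved component: V dC/dt = Q(C_in − C).
Rewrite as dC/dt + C/τ = C_in/τ, τ = V/Q = 49.6912 min.
Integrating: C(t) = C_in + (C₀ − C_in) e^(−t/τ).
C(158.2) = 0.1575 + (2.708 − 0.1575)·e^(−158.2/49.6912) = 0.1575 + (2.55050)·0.0414335 = 0.263176 g/L.

0.2632 g/L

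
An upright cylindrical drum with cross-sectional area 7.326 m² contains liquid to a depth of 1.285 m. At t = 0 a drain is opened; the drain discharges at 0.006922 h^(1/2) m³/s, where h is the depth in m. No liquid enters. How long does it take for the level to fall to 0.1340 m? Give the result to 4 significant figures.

A dh/dt = −Q_out = −0.006922 √h.
∫ h^(−1/2) dh = −(0.006922/A) ∫ dt, giving 2√h = 2√h₀ − (0.006922/A) t.
t = 2A(√h₀ − √h)/0.006922 = 2·7.326·(√1.285 − √0.1340)/0.006922
  = 14.6520 × (1.13358 − 0.366060) / 0.006922 = 1624.63 s.

1625 s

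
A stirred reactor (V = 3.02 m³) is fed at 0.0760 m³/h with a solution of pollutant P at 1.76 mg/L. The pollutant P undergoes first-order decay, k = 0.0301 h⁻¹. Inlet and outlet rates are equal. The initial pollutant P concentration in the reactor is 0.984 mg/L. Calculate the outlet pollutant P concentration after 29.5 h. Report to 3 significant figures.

V dC/dt = Q(C_in − C) − k V C.
This is linear with rate a = Q/V + k = 0.055266 h⁻¹.
C_ss = Q C_in/(Q + kV) = 0.80143 mg/L; C(t) = C_ss + (C₀ − C_ss) e^(−a t).
C(29.5) = 0.80143 + (0.18257)·e^(−0.055266·29.5) = 0.80143 + (0.18257)·0.19586 = 0.83719 mg/L.

0.837 mg/L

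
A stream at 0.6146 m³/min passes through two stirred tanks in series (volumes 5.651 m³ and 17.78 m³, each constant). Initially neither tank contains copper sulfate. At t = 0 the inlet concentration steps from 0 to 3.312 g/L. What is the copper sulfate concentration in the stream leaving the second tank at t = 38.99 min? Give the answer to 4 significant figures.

Time constants: τᵢ = Vᵢ/Q for each well-mixed tank.
τ₁ = 5.651/0.6146 = 9.19460 min; τ₂ = 17.78/0.6146 = 28.9294 min.
Tank 1: C₁ = C_in(1 − e^(−t/τ₁)). Tank 2 (τ₁ ≠ τ₂): C₂ = C_in[1 − (τ₁ e^(−t/τ₁) − τ₂ e^(−t/τ₂))/(τ₁ − τ₂)].
At t = 38.99: e^(−t/τ₁) = 0.0143999, e^(−t/τ₂) = 0.259820.
C₂ = 3.312·[1 − (9.19460·0.0143999 − 28.9294·0.259820)/(-19.7348)] = 3.312·0.625836 = 2.07277 g/L.

2.073 g/L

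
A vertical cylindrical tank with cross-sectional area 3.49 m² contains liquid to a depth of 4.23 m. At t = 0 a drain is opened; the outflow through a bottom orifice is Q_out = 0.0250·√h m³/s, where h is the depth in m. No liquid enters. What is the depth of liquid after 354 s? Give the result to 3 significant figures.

A dh/dt = −Q_out = −0.0250 √h.
∫ h^(−1/2) dh = −(0.0250/A) ∫ dt, giving 2√h = 2√h₀ − (0.0250/A) t.
√h = √4.23 − 0.0250·354/(2·3.49) = 2.0567 − 1.2679 = 0.78879.
h = 0.78879² = 0.62219 m.

0.622 m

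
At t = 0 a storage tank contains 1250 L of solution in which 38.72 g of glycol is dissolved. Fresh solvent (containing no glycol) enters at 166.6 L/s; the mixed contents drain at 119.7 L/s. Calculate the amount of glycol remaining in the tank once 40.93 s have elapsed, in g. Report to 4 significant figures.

Total volume: dV/dt = Q_in − Q_out = 46.9000 L/s, so V(t) = 1250 + 46.9000 t and V(40.93) = 3169.62 L.
Solute balance: dm/dt = 0 − Q_out C = −Q_out m/V(t).
dm/m = −Q_out dt/(V₀ + 46.9000 t); integrating gives ln(m/m₀) = −(Q_out/(Q_in−Q_out)) ln(V/V₀).
m = m₀ (V₀/V)^(Q_out/(Q_in−Q_out)) = 38.72 × (1250/3169.62)^(2.55224) = 3.60233 g.

3.602 g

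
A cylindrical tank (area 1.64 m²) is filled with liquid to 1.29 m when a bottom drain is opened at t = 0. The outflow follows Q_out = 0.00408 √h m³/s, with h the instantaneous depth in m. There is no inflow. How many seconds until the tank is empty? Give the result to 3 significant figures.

With no inflow, A dh/dt = −0.00408 √h.
This is separable: 2 d(√h)/dt = −0.00408/A, so √h = √h₀ − (0.00408/(2A)) t.
Tank is empty when √h = 0: t_empty = 2A√h₀/0.00408.
t_empty = 2·1.64·√1.29/0.00408 = 3.2800·1.1358/0.00408 = 913.08 s.

913 s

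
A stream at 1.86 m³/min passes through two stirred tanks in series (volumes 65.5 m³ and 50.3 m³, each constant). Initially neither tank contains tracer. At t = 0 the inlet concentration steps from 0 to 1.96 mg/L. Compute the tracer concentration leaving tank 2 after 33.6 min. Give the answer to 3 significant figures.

0.579 mg/L

Each tank obeys Vᵢ dCᵢ/dt = Q(Cᵢ₋₁ − Cᵢ), so τᵢ = Vᵢ/Q.
τ₁ = 65.5/1.86 = 35.215 min; τ₂ = 50.3/1.86 = 27.043 min.
Tank 1: C₁ = C_in(1 − e^(−t/τ₁)). Tank 2 (τ₁ ≠ τ₂): C₂ = C_in[1 − (τ₁ e^(−t/τ₁) − τ₂ e^(−t/τ₂))/(τ₁ − τ₂)].
At t = 33.6: e^(−t/τ₁) = 0.38514, e^(−t/τ₂) = 0.28867.
C₂ = 1.96·[1 − (35.215·0.38514 − 27.043·0.28867)/(8.1720)] = 1.96·0.29561 = 0.57939 mg/L.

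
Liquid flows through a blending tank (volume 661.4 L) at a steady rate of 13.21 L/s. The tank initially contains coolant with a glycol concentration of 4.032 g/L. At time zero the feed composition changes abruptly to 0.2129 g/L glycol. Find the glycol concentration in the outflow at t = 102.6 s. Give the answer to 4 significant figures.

0.7049 g/L

Mass balance on the solute (V constant): V dC/dt = Q(C_in − C).
Time constant τ = V/Q = 661.4/13.21 = 50.0681 s.
Solution: C(t) = C_in + (C₀ − C_in) e^(−t/τ).
C(102.6) = 0.2129 + (4.032 − 0.2129)·e^(−102.6/50.0681) = 0.2129 + (3.81910)·0.128837 = 0.704941 g/L.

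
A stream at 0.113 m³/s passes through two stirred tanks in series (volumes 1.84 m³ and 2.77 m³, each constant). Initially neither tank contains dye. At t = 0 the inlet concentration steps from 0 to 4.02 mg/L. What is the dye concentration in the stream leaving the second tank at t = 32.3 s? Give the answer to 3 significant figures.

Time constants: τᵢ = Vᵢ/Q for each well-mixed tank.
τ₁ = 1.84/0.113 = 16.283 s; τ₂ = 2.77/0.113 = 24.513 s.
Tank 1: C₁ = C_in(1 − e^(−t/τ₁)). Tank 2 (τ₁ ≠ τ₂): C₂ = C_in[1 − (τ₁ e^(−t/τ₁) − τ₂ e^(−t/τ₂))/(τ₁ − τ₂)].
At t = 32.3: e^(−t/τ₁) = 0.13757, e^(−t/τ₂) = 0.26776.
C₂ = 4.02·[1 − (16.283·0.13757 − 24.513·0.26776)/(-8.2301)] = 4.02·0.47465 = 1.9081 mg/L.

1.91 mg/L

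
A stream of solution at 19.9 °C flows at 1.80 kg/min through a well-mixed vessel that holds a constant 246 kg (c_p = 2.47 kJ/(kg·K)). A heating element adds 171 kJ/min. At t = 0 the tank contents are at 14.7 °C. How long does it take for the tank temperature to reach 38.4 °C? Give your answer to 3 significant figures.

Unsteady energy balance on the tank contents: M c_p dT/dt = ṁ c_p (T_in − T) + 171.
τ = M/ṁ = 136.67 min; T_ss = T_in + Q̇/(ṁ c_p) = 58.362 °C.
T(t) = T_ss + (T₀ − T_ss) e^(−t/τ). Set T = 38.4:
e^(−t/τ) = (38.4 − 58.362)/(14.7 − 58.362) = 0.45719
t = −136.67 · ln(0.45719) = 106.96 min.

107 min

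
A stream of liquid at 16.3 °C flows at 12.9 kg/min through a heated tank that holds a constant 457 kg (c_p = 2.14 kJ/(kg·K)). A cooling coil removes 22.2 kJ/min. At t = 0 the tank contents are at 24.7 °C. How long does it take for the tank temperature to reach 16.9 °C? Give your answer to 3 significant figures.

Energy balance: M c_p dT/dt = ṁ c_p (T_in − T) − 22.2.
τ = M/ṁ = 35.426 min; T_ss = T_in − Q̇/(ṁ c_p) = 15.496 °C.
T(t) = T_ss + (T₀ − T_ss) e^(−t/τ). Set T = 16.9:
e^(−t/τ) = (16.9 − 15.496)/(24.7 − 15.496) = 0.15256
t = −35.426 · ln(0.15256) = 66.609 min.

66.6 min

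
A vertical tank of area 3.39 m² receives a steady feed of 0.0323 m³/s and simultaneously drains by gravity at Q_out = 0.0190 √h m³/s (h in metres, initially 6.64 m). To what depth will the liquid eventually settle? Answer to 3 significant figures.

Level balance: A dh/dt = 0.0323 − 0.0190 √h. Setting dh/dt = 0:
Q_in = 0.0190 √h_ss ⇒ √h_ss = 0.0323/0.0190 = 1.7000.
h_ss = 1.7000² = 2.8900 m. (Since h₀ = 6.64 m > h_ss, the level will fall toward this value.)

2.89 m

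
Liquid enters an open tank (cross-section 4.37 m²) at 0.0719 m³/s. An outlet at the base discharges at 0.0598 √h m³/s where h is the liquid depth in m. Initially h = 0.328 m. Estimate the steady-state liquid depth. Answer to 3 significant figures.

Level balance: A dh/dt = 0.0719 − 0.0598 √h. Setting dh/dt = 0:
Q_in = 0.0598 √h_ss ⇒ √h_ss = 0.0719/0.0598 = 1.2023.
h_ss = 1.2023² = 1.4456 m. (Since h₀ = 0.328 m < h_ss, the level will rise toward this value.)

1.45 m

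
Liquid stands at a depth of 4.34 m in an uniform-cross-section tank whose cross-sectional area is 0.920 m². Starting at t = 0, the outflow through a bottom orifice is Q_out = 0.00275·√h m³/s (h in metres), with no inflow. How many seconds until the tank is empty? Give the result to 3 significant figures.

A dh/dt = −Q_out = −0.00275 √h.
Separate and integrate: 2(√h − √h₀) = −(0.00275/A) t.
Set h = 0: 2√h₀ = (0.00275/A) t_empty ⇒ t_empty = 2A√h₀/0.00275.
t_empty = 2·0.920·√4.34/0.00275 = 1.8400·2.0833/0.00275 = 1393.9 s.

1390 s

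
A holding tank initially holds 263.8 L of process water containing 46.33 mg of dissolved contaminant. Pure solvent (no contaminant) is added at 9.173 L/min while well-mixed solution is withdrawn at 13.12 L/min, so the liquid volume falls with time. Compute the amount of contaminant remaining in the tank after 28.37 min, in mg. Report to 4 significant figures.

7.384 mg

Let m(t) be the amount of contaminant. Volume: V(t) = V₀ + (Q_in − Q_out) t = 263.8 − 3.94700 t; V(28.37) = 151.824 L.
Solute balance: dm/dt = 0 − Q_out C = −Q_out m/V(t).
Separate: dm/m = −Q_out dt/V(t) ⇒ ln(m/m₀) = −(Q_out/(Q_in−Q_out)) ln(V/V₀).
m = m₀ (V₀/V)^(Q_out/(Q_in−Q_out)) = 46.33 × (263.8/151.824)^(-3.32404) = 7.38425 mg.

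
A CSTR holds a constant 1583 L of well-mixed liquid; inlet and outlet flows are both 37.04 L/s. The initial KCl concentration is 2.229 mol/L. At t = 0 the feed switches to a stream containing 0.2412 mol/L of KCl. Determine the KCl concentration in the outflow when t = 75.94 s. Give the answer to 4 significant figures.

Species balance on the tank: V dC/dt = Q(C_in − C).
So dC/dt = (C_in − C)/τ with τ = V/Q = 1583/37.04 = 42.7376 s.
This is linear first-order; C(t) = C_in + (C₀ − C_in) e^(−t/τ).
C(75.94) = 0.2412 + (2.229 − 0.2412)·e^(−75.94/42.7376) = 0.2412 + (1.98780)·0.169163 = 0.577463 mol/L.

0.5775 mol/L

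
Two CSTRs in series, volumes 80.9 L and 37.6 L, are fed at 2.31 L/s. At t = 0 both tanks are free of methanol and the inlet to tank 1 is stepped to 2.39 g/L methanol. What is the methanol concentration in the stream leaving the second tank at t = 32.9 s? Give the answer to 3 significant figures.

0.920 g/L

Time constants: τᵢ = Vᵢ/Q for each well-mixed tank.
τ₁ = 80.9/2.31 = 35.022 s; τ₂ = 37.6/2.31 = 16.277 s.
Solving the cascade with C₁(0)=C₂(0)=0 gives C₂(t) = C_in[1 − (τ₁ e^(−t/τ₁) − τ₂ e^(−t/τ₂))/(τ₁ − τ₂)].
At t = 32.9: e^(−t/τ₁) = 0.39085, e^(−t/τ₂) = 0.13249.
C₂ = 2.39·[1 − (35.022·0.39085 − 16.277·0.13249)/(18.745)] = 2.39·0.38479 = 0.91965 g/L.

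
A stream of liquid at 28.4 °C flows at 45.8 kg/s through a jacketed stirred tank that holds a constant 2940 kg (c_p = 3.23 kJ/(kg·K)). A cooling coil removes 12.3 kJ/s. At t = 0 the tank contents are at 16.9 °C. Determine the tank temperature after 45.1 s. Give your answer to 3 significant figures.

22.7 °C

Heat balance on the well-mixed liquid: M c_p dT/dt = ṁ c_p (T_in − T) − 12.3.
Rearrange: dT/dt = (T_ss − T)/τ with τ = M/ṁ = 64.192 s and T_ss = T_in − Q̇/(ṁ c_p) = 28.317 °C.
This is linear first-order; T(t) = T_ss + (T₀ − T_ss) e^(−t/τ).
T(45.1) = 28.317 + (-11.417)·e^(−45.1/64.192) = 28.317 + (-11.417)·0.49531 = 22.662 °C.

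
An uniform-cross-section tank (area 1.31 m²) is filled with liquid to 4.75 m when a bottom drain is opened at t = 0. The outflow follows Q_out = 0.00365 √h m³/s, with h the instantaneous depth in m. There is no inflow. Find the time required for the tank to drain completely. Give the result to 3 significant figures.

1560 s

With no inflow, A dh/dt = −0.00365 √h.
Separate and integrate: 2(√h − √h₀) = −(0.00365/A) t.
Set h = 0: 2√h₀ = (0.00365/A) t_empty ⇒ t_empty = 2A√h₀/0.00365.
t_empty = 2·1.31·√4.75/0.00365 = 2.6200·2.1794/0.00365 = 1564.4 s.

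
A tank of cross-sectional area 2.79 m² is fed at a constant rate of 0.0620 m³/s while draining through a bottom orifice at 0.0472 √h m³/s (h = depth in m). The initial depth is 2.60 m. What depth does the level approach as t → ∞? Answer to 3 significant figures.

1.73 m

Unsteady balance on liquid volume: A dh/dt = Q_in − 0.0472 √h. At steady state dh/dt = 0:
Q_in = 0.0472 √h_ss ⇒ √h_ss = 0.0620/0.0472 = 1.3136.
h_ss = 1.3136² = 1.7254 m. (Since h₀ = 2.60 m > h_ss, the level will fall toward this value.)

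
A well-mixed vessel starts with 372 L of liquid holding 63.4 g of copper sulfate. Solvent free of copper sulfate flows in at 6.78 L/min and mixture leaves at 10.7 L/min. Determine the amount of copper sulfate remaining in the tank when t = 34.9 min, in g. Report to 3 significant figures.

Let m(t) be the amount of copper sulfate. Volume: V(t) = V₀ + (Q_in − Q_out) t = 372 − 3.9200 t; V(34.9) = 235.19 L.
No copper sulfate enters, so dm/dt = −Q_out · (m/V).
Separate: dm/m = −Q_out dt/V(t) ⇒ ln(m/m₀) = −(Q_out/(Q_in−Q_out)) ln(V/V₀).
m = m₀ (V₀/V)^(Q_out/(Q_in−Q_out)) = 63.4 × (372/235.19)^(-2.7296) = 18.137 g.

18.1 g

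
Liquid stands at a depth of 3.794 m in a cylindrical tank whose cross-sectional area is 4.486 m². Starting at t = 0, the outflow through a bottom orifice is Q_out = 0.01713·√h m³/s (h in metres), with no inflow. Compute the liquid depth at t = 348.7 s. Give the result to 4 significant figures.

Volume balance on the tank: A dh/dt = −0.01713 √h.
This is separable: 2 d(√h)/dt = −0.01713/A, so √h = √h₀ − (0.01713/(2A)) t.
√h = √3.794 − 0.01713·348.7/(2·4.486) = 1.94782 − 0.665764 = 1.28206.
h = 1.28206² = 1.64367 m.

1.644 m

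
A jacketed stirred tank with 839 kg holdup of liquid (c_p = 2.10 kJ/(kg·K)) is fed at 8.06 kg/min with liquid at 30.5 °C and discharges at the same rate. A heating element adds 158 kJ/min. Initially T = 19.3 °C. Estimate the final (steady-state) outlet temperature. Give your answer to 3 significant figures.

M c_p dT/dt = ṁ c_p (T_in − T) + Q̇.
At steady state dT/dt = 0 ⇒ T_ss = T_in + Q̇/(ṁ c_p) = 30.5 + 158/(8.06·2.10) = 39.835 °C.

39.8 °C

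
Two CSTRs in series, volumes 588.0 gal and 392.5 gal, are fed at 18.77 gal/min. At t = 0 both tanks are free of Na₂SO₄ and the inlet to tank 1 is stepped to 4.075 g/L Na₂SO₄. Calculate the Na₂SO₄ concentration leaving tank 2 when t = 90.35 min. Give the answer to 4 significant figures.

3.499 g/L

Each tank obeys Vᵢ dCᵢ/dt = Q(Cᵢ₋₁ − Cᵢ), so τᵢ = Vᵢ/Q.
τ₁ = 588.0/18.77 = 31.3266 min; τ₂ = 392.5/18.77 = 20.9110 min.
Solving the cascade with C₁(0)=C₂(0)=0 gives C₂(t) = C_in[1 − (τ₁ e^(−t/τ₁) − τ₂ e^(−t/τ₂))/(τ₁ − τ₂)].
At t = 90.35: e^(−t/τ₁) = 0.0559033, e^(−t/τ₂) = 0.0132908.
C₂ = 4.075·[1 − (31.3266·0.0559033 − 20.9110·0.0132908)/(10.4156)] = 4.075·0.858545 = 3.49857 g/L.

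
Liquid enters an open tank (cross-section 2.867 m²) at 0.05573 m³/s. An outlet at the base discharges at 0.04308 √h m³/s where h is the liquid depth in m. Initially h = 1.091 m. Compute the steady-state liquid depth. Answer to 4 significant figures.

1.674 m

A dh/dt = Q_in − 0.04308 √h. Steady state requires inflow = outflow:
Q_in = 0.04308 √h_ss ⇒ √h_ss = 0.05573/0.04308 = 1.29364.
h_ss = 1.29364² = 1.67350 m. (Since h₀ = 1.091 m < h_ss, the level will rise toward this value.)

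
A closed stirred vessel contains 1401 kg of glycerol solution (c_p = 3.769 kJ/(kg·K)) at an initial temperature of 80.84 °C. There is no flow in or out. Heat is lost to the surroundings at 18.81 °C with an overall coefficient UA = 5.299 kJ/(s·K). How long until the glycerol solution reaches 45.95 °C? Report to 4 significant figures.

823.7 s

Lumped-capacitance energy balance: M c_p dT/dt = UA(T_amb − T).
τ = M c_p/UA = 996.484 s; T_ss = T_amb = 18.8100 °C.
T(t) = T_ss + (T₀ − T_ss)e^(−t/τ); set T = 45.95:
t = −τ ln[(T − T_ss)/(T₀ − T_ss)] = −996.484 · ln(0.437530) = 823.703 s.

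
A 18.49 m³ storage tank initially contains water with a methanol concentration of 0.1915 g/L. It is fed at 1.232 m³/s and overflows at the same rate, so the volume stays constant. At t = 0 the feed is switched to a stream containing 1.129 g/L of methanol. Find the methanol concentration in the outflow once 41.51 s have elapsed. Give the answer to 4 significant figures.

1.070 g/L

Mass balance on the solute (V constant): V dC/dt = Q(C_in − C).
Time constant τ = V/Q = 18.49/1.232 = 15.0081 s.
Integrating: C(t) = C_in + (C₀ − C_in) e^(−t/τ).
C(41.51) = 1.129 + (0.1915 − 1.129)·e^(−41.51/15.0081) = 1.129 + (-0.937500)·0.0629234 = 1.07001 g/L.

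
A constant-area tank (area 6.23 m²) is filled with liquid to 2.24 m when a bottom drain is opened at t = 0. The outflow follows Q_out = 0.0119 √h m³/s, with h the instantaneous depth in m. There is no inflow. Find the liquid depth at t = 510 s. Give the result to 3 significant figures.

1.02 m

With no inflow, A dh/dt = −0.0119 √h.
Separate and integrate: 2(√h − √h₀) = −(0.0119/A) t.
√h = √2.24 − 0.0119·510/(2·6.23) = 1.4967 − 0.48708 = 1.0096.
h = 1.0096² = 1.0193 m.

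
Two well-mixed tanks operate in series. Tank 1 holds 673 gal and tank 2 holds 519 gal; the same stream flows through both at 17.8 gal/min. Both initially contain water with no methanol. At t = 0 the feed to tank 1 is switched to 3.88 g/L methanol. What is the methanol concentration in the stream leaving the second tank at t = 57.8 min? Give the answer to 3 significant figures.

2.00 g/L

Each tank obeys Vᵢ dCᵢ/dt = Q(Cᵢ₋₁ − Cᵢ), so τᵢ = Vᵢ/Q.
τ₁ = 673/17.8 = 37.809 min; τ₂ = 519/17.8 = 29.157 min.
Solving the cascade with C₁(0)=C₂(0)=0 gives C₂(t) = C_in[1 − (τ₁ e^(−t/τ₁) − τ₂ e^(−t/τ₂))/(τ₁ − τ₂)].
At t = 57.8: e^(−t/τ₁) = 0.21681, e^(−t/τ₂) = 0.13775.
C₂ = 3.88·[1 − (37.809·0.21681 − 29.157·0.13775)/(8.6517)] = 3.88·0.51673 = 2.0049 g/L.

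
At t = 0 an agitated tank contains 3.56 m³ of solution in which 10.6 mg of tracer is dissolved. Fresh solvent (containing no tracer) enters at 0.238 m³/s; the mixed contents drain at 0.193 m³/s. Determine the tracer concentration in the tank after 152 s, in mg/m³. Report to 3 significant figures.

0.0103 mg/m³

Total volume: dV/dt = Q_in − Q_out = 0.045000 m³/s, so V(t) = 3.56 + 0.045000 t and V(152) = 10.400 m³.
Species balance (pure solvent in): dm/dt = −Q_out · m/V(t).
dm/m = −Q_out dt/(V₀ + 0.045000 t); integrating gives ln(m/m₀) = −(Q_out/(Q_in−Q_out)) ln(V/V₀).
m = m₀ (V₀/V)^(Q_out/(Q_in−Q_out)) = 10.6 × (3.56/10.400)^(4.2889) = 0.10678 mg.
C = m/V = 0.10678/10.400 = 0.010267 mg/m³.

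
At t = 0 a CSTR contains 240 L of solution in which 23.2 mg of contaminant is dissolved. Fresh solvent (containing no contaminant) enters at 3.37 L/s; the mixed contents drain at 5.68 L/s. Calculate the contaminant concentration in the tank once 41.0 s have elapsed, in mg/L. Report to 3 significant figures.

Total volume: dV/dt = Q_in − Q_out = -2.3100 L/s, so V(t) = 240 − 2.3100 t and V(41.0) = 145.29 L.
Solute balance: dm/dt = 0 − Q_out C = −Q_out m/V(t).
Separate: dm/m = −Q_out dt/V(t) ⇒ ln(m/m₀) = −(Q_out/(Q_in−Q_out)) ln(V/V₀).
m = m₀ (V₀/V)^(Q_out/(Q_in−Q_out)) = 23.2 × (240/145.29)^(-2.4589) = 6.7533 mg.
C = m/V = 6.7533/145.29 = 0.046481 mg/L.

0.0465 mg/L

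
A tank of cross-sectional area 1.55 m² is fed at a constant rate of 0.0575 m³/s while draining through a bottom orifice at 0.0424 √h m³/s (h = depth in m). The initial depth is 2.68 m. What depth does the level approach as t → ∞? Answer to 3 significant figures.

1.84 m

A dh/dt = Q_in − 0.0424 √h. Steady state requires inflow = outflow:
Q_in = 0.0424 √h_ss ⇒ √h_ss = 0.0575/0.0424 = 1.3561.
h_ss = 1.3561² = 1.8391 m. (Since h₀ = 2.68 m > h_ss, the level will fall toward this value.)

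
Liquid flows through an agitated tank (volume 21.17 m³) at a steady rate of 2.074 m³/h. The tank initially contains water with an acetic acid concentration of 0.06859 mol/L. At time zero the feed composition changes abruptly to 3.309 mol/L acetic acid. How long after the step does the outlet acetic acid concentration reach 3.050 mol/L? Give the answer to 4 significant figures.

25.79 h

Transient balance on the dissolved component: V dC/dt = Q(C_in − C), so τ = V/Q = 10.2073 h.
C(t) = C_in + (C₀ − C_in) e^(−t/τ). Set C = 3.050 and solve for t:
e^(−t/τ) = (C − C_in)/(C₀ − C_in) = (3.050 − 3.309)/(0.06859 − 3.309) = 0.0799282
t = −τ ln(…) = 10.2073 × 2.52663 = 25.7901 h.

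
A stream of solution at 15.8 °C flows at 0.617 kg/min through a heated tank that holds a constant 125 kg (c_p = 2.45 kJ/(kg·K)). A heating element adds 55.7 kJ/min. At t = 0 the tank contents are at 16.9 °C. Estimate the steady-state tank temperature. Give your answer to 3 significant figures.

M c_p dT/dt = ṁ c_p (T_in − T) + Q̇.
At steady state dT/dt = 0 ⇒ T_ss = T_in + Q̇/(ṁ c_p) = 15.8 + 55.7/(0.617·2.45) = 52.647 °C.

52.6 °C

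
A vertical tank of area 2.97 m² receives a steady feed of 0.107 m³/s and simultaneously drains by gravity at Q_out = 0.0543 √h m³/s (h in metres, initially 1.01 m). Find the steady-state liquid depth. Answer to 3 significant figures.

3.88 m

Volume balance on the tank: A dh/dt = Q_in − 0.0543 √h. At steady state dh/dt = 0:
Q_in = 0.0543 √h_ss ⇒ √h_ss = 0.107/0.0543 = 1.9705.
h_ss = 1.9705² = 3.8830 m. (Since h₀ = 1.01 m < h_ss, the level will rise toward this value.)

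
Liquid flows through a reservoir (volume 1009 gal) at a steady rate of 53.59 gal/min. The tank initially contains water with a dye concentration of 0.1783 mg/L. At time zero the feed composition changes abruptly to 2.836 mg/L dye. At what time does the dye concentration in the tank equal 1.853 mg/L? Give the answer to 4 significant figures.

Species balance: V dC/dt = Q(C_in − C) ⇒ τ = V/Q = 18.8281 min.
C(t) = C_in + (C₀ − C_in) e^(−t/τ). Set C = 1.853 and solve for t:
e^(−t/τ) = (C − C_in)/(C₀ − C_in) = (1.853 − 2.836)/(0.1783 − 2.836) = 0.369869
t = −τ ln(…) = 18.8281 × 0.994607 = 18.7266 min.

18.73 min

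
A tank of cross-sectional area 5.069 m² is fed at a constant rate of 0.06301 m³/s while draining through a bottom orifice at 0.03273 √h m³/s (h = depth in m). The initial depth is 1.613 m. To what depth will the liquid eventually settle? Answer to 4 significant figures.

Level balance: A dh/dt = 0.06301 − 0.03273 √h. Setting dh/dt = 0:
Q_in = 0.03273 √h_ss ⇒ √h_ss = 0.06301/0.03273 = 1.92515.
h_ss = 1.92515² = 3.70618 m. (Since h₀ = 1.613 m < h_ss, the level will rise toward this value.)

3.706 m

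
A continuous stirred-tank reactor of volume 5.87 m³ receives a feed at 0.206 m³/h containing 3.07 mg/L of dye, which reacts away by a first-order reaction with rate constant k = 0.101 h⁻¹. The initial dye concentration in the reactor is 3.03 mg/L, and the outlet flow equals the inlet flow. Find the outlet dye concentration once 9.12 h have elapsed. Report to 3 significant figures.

1.44 mg/L

Accumulation = in − out − consumed: V dC/dt = Q C_in − Q C − k V C.
dC/dt = (Q/V) C_in − (Q/V + k) C; effective rate a = Q/V + k = 0.035094 + 0.101 = 0.13609 h⁻¹.
C_ss = Q C_in/(Q + kV) = 0.79164 mg/L; C(t) = C_ss + (C₀ − C_ss) e^(−a t).
C(9.12) = 0.79164 + (2.2384)·e^(−0.13609·9.12) = 0.79164 + (2.2384)·0.28904 = 1.4386 mg/L.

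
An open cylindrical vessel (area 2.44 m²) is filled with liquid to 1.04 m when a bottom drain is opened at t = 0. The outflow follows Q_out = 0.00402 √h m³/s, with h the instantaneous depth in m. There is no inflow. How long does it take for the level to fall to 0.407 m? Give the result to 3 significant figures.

464 s

A dh/dt = −Q_out = −0.00402 √h.
Separate and integrate: 2(√h − √h₀) = −(0.00402/A) t.
t = 2A(√h₀ − √h)/0.00402 = 2·2.44·(√1.04 − √0.407)/0.00402
  = 4.8800 × (1.0198 − 0.63797) / 0.00402 = 463.53 s.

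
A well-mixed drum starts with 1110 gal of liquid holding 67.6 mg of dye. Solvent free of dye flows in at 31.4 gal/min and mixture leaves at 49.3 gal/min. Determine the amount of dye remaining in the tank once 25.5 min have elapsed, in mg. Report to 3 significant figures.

Let m(t) be the amount of dye. Volume: V(t) = V₀ + (Q_in − Q_out) t = 1110 − 17.900 t; V(25.5) = 653.55 gal.
Species balance (pure solvent in): dm/dt = −Q_out · m/V(t).
dm/m = −Q_out dt/(V₀ − 17.900 t); integrating gives ln(m/m₀) = −(Q_out/(Q_in−Q_out)) ln(V/V₀).
m = m₀ (V₀/V)^(Q_out/(Q_in−Q_out)) = 67.6 × (1110/653.55)^(-2.7542) = 15.717 mg.

15.7 mg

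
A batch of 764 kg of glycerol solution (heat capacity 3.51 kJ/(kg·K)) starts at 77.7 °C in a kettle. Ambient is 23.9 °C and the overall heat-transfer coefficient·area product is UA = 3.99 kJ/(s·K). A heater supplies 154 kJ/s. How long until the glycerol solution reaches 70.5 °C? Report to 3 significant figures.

Lumped-capacitance energy balance: M c_p dT/dt = UA(T_amb − T) + Q̇.
τ = M c_p/UA = 672.09 s; T_ss = T_amb + Q̇/UA = 23.9 + 154/3.99 = 62.496 °C.
T(t) = T_ss + (T₀ − T_ss)e^(−t/τ); set T = 70.5:
t = −τ ln[(T − T_ss)/(T₀ − T_ss)] = −672.09 · ln(0.52643) = 431.24 s.

431 s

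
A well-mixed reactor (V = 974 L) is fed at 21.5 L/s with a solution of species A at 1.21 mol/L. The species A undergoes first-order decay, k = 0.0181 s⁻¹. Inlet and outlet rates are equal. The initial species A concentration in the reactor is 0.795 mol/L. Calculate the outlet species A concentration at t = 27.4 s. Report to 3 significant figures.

0.708 mol/L

Accumulation = in − out − consumed: V dC/dt = Q C_in − Q C − k V C.
This is linear with rate a = Q/V + k = 0.040174 s⁻¹.
C_ss = Q C_in/(Q + kV) = 0.66485 mol/L; C(t) = C_ss + (C₀ − C_ss) e^(−a t).
C(27.4) = 0.66485 + (0.13015)·e^(−0.040174·27.4) = 0.66485 + (0.13015)·0.33262 = 0.70814 mol/L.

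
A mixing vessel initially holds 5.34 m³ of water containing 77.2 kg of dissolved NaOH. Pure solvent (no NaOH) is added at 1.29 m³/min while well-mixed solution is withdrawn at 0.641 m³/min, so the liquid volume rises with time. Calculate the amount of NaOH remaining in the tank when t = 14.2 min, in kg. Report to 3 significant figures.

Total volume: dV/dt = Q_in − Q_out = 0.64900 m³/min, so V(t) = 5.34 + 0.64900 t and V(14.2) = 14.556 m³.
No NaOH enters, so dm/dt = −Q_out · (m/V).
dm/m = −Q_out dt/(V₀ + 0.64900 t); integrating gives ln(m/m₀) = −(Q_out/(Q_in−Q_out)) ln(V/V₀).
m = m₀ (V₀/V)^(Q_out/(Q_in−Q_out)) = 77.2 × (5.34/14.556)^(0.98767) = 28.674 kg.

28.7 kg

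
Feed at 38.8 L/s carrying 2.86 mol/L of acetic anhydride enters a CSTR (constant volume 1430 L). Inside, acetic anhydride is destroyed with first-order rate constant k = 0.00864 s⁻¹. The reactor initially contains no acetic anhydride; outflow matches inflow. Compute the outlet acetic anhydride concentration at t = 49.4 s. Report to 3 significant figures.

Accumulation = in − out − consumed: V dC/dt = Q C_in − Q C − k V C.
This is linear with rate a = Q/V + k = 0.035773 s⁻¹.
C_ss = Q C_in/(Q + kV) = 2.1692 mol/L; C(t) = C_ss + (C₀ − C_ss) e^(−a t).
C(49.4) = 2.1692 + (-2.1692)·e^(−0.035773·49.4) = 2.1692 + (-2.1692)·0.17081 = 1.7987 mol/L.

1.80 mol/L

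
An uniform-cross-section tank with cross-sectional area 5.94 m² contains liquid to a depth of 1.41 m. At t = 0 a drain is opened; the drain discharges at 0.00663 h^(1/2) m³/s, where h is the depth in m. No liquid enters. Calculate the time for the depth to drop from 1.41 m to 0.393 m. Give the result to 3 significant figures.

1000 s

With no inflow, A dh/dt = −0.00663 √h.
This is separable: 2 d(√h)/dt = −0.00663/A, so √h = √h₀ − (0.00663/(2A)) t.
t = 2A(√h₀ − √h)/0.00663 = 2·5.94·(√1.41 − √0.393)/0.00663
  = 11.880 × (1.1874 − 0.62690) / 0.00663 = 1004.4 s.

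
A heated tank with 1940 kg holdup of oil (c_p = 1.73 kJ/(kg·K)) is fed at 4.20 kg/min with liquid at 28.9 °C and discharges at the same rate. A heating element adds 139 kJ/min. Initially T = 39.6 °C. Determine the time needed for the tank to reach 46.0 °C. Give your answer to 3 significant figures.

658 min

Energy balance: M c_p dT/dt = ṁ c_p (T_in − T) + 139.
τ = M/ṁ = 461.90 min; T_ss = T_in + Q̇/(ṁ c_p) = 48.030 °C.
T(t) = T_ss + (T₀ − T_ss) e^(−t/τ). Set T = 46.0:
e^(−t/τ) = (46.0 − 48.030)/(39.6 − 48.030) = 0.24082
t = −461.90 · ln(0.24082) = 657.61 min.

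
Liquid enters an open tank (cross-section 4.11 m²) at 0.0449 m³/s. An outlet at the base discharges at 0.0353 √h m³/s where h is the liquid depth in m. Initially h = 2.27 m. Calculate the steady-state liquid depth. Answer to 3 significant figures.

1.62 m

A dh/dt = Q_in − 0.0353 √h. Steady state requires inflow = outflow:
Q_in = 0.0353 √h_ss ⇒ √h_ss = 0.0449/0.0353 = 1.2720.
h_ss = 1.2720² = 1.6179 m. (Since h₀ = 2.27 m > h_ss, the level will fall toward this value.)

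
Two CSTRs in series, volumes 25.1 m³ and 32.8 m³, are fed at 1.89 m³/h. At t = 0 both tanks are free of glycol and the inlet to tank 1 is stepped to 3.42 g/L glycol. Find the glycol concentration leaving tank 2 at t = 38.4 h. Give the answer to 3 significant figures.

2.44 g/L

Each tank obeys Vᵢ dCᵢ/dt = Q(Cᵢ₋₁ − Cᵢ), so τᵢ = Vᵢ/Q.
τ₁ = 25.1/1.89 = 13.280 h; τ₂ = 32.8/1.89 = 17.354 h.
Solving the cascade with C₁(0)=C₂(0)=0 gives C₂(t) = C_in[1 − (τ₁ e^(−t/τ₁) − τ₂ e^(−t/τ₂))/(τ₁ − τ₂)].
At t = 38.4: e^(−t/τ₁) = 0.055494, e^(−t/τ₂) = 0.10941.
C₂ = 3.42·[1 − (13.280·0.055494 − 17.354·0.10941)/(-4.0741)] = 3.42·0.71485 = 2.4448 g/L.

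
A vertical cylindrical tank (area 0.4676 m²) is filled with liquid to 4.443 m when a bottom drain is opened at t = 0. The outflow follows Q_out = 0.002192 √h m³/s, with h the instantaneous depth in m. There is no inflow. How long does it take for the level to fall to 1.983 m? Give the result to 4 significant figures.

A dh/dt = −Q_out = −0.002192 √h.
∫ h^(−1/2) dh = −(0.002192/A) ∫ dt, giving 2√h = 2√h₀ − (0.002192/A) t.
t = 2A(√h₀ − √h)/0.002192 = 2·0.4676·(√4.443 − √1.983)/0.002192
  = 0.935200 × (2.10784 − 1.40819) / 0.002192 = 298.501 s.

298.5 s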